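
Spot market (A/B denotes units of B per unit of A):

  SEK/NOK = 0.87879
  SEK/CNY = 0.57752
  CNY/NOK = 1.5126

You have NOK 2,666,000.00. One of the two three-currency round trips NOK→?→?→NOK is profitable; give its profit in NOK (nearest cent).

Profitable loop is NOK → CNY → SEK → NOK:
NOK 2,666,000.00 ÷ 1.5126 = CNY 1,762,528.10
CNY 1,762,528.10 ÷ 0.57752 = SEK 3,051,891.01
SEK 3,051,891.01 × 0.87879 = NOK 2,681,971.30
Profit = NOK 2,681,971.30 − NOK 2,666,000.00

Profit: NOK 15,971.30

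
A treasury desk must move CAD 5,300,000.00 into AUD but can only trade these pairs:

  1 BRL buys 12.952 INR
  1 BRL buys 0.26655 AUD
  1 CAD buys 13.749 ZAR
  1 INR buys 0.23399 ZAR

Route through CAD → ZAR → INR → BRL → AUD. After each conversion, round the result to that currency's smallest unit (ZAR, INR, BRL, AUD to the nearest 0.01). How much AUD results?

CAD 5,300,000.00 × 13.749 = ZAR 72,869,700.00
ZAR 72,869,700.00 ÷ 0.23399 = INR 311,422,283.00
INR 311,422,283.00 ÷ 12.952 = BRL 24,044,339.33
BRL 24,044,339.33 × 0.26655 = AUD 6,409,018.65

AUD 6,409,018.65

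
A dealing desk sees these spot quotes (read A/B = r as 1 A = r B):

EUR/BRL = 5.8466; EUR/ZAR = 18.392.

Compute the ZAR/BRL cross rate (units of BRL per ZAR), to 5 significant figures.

ZAR/BRL = 0.31789

1 ZAR ÷ 18.392 = 0.0543715 EUR
0.0543715 EUR × 5.8466 = 0.317888 BRL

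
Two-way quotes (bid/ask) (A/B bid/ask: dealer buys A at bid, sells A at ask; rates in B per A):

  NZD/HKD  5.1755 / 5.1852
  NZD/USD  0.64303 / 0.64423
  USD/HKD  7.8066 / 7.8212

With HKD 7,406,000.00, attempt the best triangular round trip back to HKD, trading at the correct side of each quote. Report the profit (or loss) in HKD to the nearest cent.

Best loop HKD → USD → NZD → HKD:
HKD 7,406,000.00 ÷ 7.8212 (buy USD at ask) = USD 946,913.52
USD 946,913.52 ÷ 0.64423 (buy NZD at ask) = NZD 1,469,837.66
NZD 1,469,837.66 × 5.1755 (sell NZD at bid) = HKD 7,607,144.82

Net profit: HKD 201,144.82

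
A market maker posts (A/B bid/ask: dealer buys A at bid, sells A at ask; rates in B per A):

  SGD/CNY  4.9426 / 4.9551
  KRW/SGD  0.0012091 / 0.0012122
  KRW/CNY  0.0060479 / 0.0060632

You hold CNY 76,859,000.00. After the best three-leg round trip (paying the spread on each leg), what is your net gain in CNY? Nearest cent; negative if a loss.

Best loop CNY → SGD → KRW → CNY:
CNY 76,859,000.00 ÷ 4.9551 (buy SGD at ask) = SGD 15,511,089.58
SGD 15,511,089.58 ÷ 0.0012122 (buy KRW at ask) = KRW 12,795,817,179
KRW 12,795,817,179 × 0.0060479 (sell KRW at bid) = CNY 77,387,822.72

Net profit: CNY 528,822.72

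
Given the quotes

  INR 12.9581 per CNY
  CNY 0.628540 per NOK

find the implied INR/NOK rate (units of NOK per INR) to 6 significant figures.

INR/NOK = 0.122779

1 INR ÷ 12.9581 = 0.0771718 CNY
0.0771718 CNY ÷ 0.628540 = 0.122779 NOK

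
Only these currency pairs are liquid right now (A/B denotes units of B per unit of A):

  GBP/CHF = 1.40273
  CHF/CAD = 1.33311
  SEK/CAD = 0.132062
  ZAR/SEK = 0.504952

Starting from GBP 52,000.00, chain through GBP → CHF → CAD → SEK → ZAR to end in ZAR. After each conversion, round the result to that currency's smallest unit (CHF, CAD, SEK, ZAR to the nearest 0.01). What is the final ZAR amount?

ZAR 1,458,194.52

GBP 52,000.00 × 1.40273 = CHF 72,941.96
CHF 72,941.96 × 1.33311 = CAD 97,239.66
CAD 97,239.66 ÷ 0.132062 = SEK 736,318.24
SEK 736,318.24 ÷ 0.504952 = ZAR 1,458,194.52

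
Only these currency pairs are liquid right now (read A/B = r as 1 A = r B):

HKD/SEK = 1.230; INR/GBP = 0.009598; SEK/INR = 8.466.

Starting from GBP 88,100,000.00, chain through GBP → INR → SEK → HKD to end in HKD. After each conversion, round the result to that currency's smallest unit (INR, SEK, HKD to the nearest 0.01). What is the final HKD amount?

GBP 88,100,000.00 ÷ 0.009598 = INR 9,178,995,624.09
INR 9,178,995,624.09 ÷ 8.466 = SEK 1,084,218,712.98
SEK 1,084,218,712.98 ÷ 1.230 = HKD 881,478,628.44

HKD 881,478,628.44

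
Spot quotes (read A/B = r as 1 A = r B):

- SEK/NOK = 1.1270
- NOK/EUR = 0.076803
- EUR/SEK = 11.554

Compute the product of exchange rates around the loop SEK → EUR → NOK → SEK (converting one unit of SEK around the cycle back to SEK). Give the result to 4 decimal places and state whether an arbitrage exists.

Around SEK → EUR → NOK → SEK: 1 ÷ 11.554 ÷ 0.076803 ÷ 1.1270 = 0.999921
Product ≈ 1 (deviation 0.008%, within rounding noise).

0.9999 (no arbitrage)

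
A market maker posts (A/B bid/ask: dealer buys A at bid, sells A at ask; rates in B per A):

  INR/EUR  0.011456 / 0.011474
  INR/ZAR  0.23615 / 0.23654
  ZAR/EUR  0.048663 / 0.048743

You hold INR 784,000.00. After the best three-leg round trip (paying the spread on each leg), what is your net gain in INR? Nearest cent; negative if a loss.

Net profit: INR 1,214.02

Best loop INR → ZAR → EUR → INR:
INR 784,000.00 × 0.23615 (sell INR at bid) = ZAR 185,141.60
ZAR 185,141.60 × 0.048663 (sell ZAR at bid) = EUR 9,009.55
EUR 9,009.55 ÷ 0.011474 (buy INR at ask) = INR 785,214.02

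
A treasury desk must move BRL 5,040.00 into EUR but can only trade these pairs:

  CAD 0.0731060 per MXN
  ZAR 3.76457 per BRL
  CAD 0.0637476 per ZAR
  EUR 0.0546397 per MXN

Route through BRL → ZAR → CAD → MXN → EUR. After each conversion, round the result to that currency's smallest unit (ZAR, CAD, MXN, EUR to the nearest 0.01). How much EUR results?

EUR 903.99

BRL 5,040.00 × 3.76457 = ZAR 18,973.43
ZAR 18,973.43 × 0.0637476 = CAD 1,209.51
CAD 1,209.51 ÷ 0.0731060 = MXN 16,544.61
MXN 16,544.61 × 0.0546397 = EUR 903.99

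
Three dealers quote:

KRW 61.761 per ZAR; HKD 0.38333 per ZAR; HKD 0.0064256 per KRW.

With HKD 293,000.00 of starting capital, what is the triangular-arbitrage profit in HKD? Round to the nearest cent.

Profitable loop is HKD → ZAR → KRW → HKD:
HKD 293,000.00 ÷ 0.38333 = ZAR 764,354.47
ZAR 764,354.47 × 61.761 = KRW 47,207,297
KRW 47,207,297 × 0.0064256 = HKD 303,335.20
Profit = HKD 303,335.20 − HKD 293,000.00

Profit: HKD 10,335.20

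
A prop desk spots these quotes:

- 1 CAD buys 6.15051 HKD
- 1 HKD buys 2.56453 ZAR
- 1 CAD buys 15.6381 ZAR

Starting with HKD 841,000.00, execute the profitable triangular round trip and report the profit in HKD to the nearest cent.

Profitable loop is HKD → ZAR → CAD → HKD:
HKD 841,000.00 × 2.56453 = ZAR 2,156,769.73
ZAR 2,156,769.73 ÷ 15.6381 = CAD 137,917.63
CAD 137,917.63 × 6.15051 = HKD 848,263.78
Profit = HKD 848,263.78 − HKD 841,000.00

Profit: HKD 7,263.78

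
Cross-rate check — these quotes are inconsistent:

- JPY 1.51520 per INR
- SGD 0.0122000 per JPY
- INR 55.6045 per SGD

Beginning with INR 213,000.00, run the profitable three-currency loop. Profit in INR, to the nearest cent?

Profitable loop is INR → JPY → SGD → INR:
INR 213,000.00 × 1.51520 = JPY 322,738
JPY 322,738 × 0.0122000 = SGD 3,937.40
SGD 3,937.40 × 55.6045 = INR 218,937.09
Profit = INR 218,937.09 − INR 213,000.00

Profit: INR 5,937.09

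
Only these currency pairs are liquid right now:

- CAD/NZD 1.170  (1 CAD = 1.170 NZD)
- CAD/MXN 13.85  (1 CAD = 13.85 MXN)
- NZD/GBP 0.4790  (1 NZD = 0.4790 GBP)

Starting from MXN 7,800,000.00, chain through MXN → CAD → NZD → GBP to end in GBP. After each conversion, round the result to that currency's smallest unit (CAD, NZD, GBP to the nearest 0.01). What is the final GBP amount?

MXN 7,800,000.00 ÷ 13.85 = CAD 563,176.90
CAD 563,176.90 × 1.170 = NZD 658,916.97
NZD 658,916.97 × 0.4790 = GBP 315,621.23

GBP 315,621.23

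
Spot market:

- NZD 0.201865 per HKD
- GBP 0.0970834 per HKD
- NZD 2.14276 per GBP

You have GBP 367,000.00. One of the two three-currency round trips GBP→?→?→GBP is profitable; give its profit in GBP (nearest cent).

Profitable loop is GBP → NZD → HKD → GBP:
GBP 367,000.00 × 2.14276 = NZD 786,392.92
NZD 786,392.92 ÷ 0.201865 = HKD 3,895,637.78
HKD 3,895,637.78 × 0.0970834 = GBP 378,201.76
Profit = GBP 378,201.76 − GBP 367,000.00

Profit: GBP 11,201.76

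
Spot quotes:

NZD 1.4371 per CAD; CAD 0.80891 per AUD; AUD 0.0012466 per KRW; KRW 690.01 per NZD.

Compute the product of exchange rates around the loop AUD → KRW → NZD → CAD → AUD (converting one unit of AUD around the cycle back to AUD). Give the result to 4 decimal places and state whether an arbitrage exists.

1.0001 (no arbitrage)

Around AUD → KRW → NZD → CAD → AUD: 1 ÷ 0.0012466 ÷ 690.01 ÷ 1.4371 ÷ 0.80891 = 1.000070
Product ≈ 1 (deviation 0.007%, within rounding noise).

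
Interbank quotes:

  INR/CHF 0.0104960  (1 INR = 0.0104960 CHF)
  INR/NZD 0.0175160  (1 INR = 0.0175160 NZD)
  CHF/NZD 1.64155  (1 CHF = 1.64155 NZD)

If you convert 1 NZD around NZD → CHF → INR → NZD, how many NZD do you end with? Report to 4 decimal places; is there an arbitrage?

Around NZD → CHF → INR → NZD: 1 ÷ 1.64155 ÷ 0.0104960 × 0.0175160 = 1.016616
Product > 1; profitable direction is NZD → CHF → INR → NZD.

1.0166 (arbitrage exists)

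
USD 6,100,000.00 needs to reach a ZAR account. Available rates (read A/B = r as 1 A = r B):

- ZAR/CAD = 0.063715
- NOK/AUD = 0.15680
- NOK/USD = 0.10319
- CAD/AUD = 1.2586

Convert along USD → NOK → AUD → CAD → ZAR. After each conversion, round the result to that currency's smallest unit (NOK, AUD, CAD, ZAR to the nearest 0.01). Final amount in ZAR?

ZAR 115,586,966.49

USD 6,100,000.00 ÷ 0.10319 = NOK 59,114,255.26
NOK 59,114,255.26 × 0.15680 = AUD 9,269,115.22
AUD 9,269,115.22 ÷ 1.2586 = CAD 7,364,623.57
CAD 7,364,623.57 ÷ 0.063715 = ZAR 115,586,966.49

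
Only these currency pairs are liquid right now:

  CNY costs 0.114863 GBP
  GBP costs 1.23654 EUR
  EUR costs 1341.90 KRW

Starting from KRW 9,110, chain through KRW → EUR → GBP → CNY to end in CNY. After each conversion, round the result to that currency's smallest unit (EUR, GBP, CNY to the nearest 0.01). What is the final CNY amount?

KRW 9,110 ÷ 1341.90 = EUR 6.79
EUR 6.79 ÷ 1.23654 = GBP 5.49
GBP 5.49 ÷ 0.114863 = CNY 47.80

CNY 47.80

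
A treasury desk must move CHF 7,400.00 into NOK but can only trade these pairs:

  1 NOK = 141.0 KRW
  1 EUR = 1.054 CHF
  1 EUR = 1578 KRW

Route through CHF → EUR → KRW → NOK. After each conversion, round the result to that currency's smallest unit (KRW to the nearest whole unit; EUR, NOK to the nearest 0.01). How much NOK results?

CHF 7,400.00 ÷ 1.054 = EUR 7,020.87
EUR 7,020.87 × 1578 = KRW 11,078,933
KRW 11,078,933 ÷ 141.0 = NOK 78,573.99

NOK 78,573.99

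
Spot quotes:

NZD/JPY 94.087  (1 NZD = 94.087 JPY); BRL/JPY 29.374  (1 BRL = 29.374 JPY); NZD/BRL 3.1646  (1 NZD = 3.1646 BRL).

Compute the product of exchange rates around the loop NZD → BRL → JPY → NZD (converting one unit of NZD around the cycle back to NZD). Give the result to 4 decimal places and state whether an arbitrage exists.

0.9880 (arbitrage exists)

Around NZD → BRL → JPY → NZD: 1 × 3.1646 × 29.374 ÷ 94.087 = 0.987989
Product < 1; profitable direction is NZD → JPY → BRL → NZD.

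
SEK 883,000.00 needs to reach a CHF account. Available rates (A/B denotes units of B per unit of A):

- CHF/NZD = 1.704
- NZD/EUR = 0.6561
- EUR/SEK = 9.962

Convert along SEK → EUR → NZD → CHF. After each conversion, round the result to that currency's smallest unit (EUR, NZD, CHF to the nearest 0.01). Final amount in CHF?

CHF 79,281.99

SEK 883,000.00 ÷ 9.962 = EUR 88,636.82
EUR 88,636.82 ÷ 0.6561 = NZD 135,096.51
NZD 135,096.51 ÷ 1.704 = CHF 79,281.99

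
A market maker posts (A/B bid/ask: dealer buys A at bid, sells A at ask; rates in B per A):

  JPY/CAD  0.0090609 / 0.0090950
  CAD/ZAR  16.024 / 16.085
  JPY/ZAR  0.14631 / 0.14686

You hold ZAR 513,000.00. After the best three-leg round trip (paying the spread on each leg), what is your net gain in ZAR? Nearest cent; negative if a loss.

Best loop ZAR → CAD → JPY → ZAR:
ZAR 513,000.00 ÷ 16.085 (buy CAD at ask) = CAD 31,893.07
CAD 31,893.07 ÷ 0.0090950 (buy JPY at ask) = JPY 3,506,659
JPY 3,506,659 × 0.14631 (sell JPY at bid) = ZAR 513,059.35

Net profit: ZAR 59.35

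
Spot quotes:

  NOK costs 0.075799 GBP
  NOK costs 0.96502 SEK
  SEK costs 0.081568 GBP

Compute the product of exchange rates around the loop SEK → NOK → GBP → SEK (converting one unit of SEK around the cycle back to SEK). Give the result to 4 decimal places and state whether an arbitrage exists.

0.9630 (arbitrage exists)

Around SEK → NOK → GBP → SEK: 1 ÷ 0.96502 × 0.075799 ÷ 0.081568 = 0.962958
Product < 1; profitable direction is SEK → GBP → NOK → SEK.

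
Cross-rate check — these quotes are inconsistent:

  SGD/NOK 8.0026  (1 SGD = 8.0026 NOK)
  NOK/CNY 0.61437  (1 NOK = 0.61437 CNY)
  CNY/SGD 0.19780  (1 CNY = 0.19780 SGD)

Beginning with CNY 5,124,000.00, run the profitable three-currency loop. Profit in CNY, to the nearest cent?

Profit: CNY 144,921.44

Profitable loop is CNY → NOK → SGD → CNY:
CNY 5,124,000.00 ÷ 0.61437 = NOK 8,340,250.99
NOK 8,340,250.99 ÷ 8.0026 = SGD 1,042,192.66
SGD 1,042,192.66 ÷ 0.19780 = CNY 5,268,921.44
Profit = CNY 5,268,921.44 − CNY 5,124,000.00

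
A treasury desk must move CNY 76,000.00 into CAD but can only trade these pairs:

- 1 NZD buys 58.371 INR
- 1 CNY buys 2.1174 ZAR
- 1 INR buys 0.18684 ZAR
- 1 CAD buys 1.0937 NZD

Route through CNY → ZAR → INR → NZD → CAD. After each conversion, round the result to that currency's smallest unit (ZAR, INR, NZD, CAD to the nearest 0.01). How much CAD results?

CAD 13,491.22

CNY 76,000.00 × 2.1174 = ZAR 160,922.40
ZAR 160,922.40 ÷ 0.18684 = INR 861,284.52
INR 861,284.52 ÷ 58.371 = NZD 14,755.35
NZD 14,755.35 ÷ 1.0937 = CAD 13,491.22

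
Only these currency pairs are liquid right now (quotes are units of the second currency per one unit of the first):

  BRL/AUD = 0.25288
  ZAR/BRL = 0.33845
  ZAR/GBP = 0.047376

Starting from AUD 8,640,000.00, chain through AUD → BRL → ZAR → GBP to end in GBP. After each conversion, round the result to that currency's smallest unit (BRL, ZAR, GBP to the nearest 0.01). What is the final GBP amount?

AUD 8,640,000.00 ÷ 0.25288 = BRL 34,166,403.04
BRL 34,166,403.04 ÷ 0.33845 = ZAR 100,949,632.26
ZAR 100,949,632.26 × 0.047376 = GBP 4,782,589.78

GBP 4,782,589.78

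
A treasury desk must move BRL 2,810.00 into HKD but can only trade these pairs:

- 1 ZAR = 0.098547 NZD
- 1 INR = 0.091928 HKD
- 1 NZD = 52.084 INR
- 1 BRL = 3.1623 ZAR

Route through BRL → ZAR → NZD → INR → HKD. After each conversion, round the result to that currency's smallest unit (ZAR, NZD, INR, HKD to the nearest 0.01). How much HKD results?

BRL 2,810.00 × 3.1623 = ZAR 8,886.06
ZAR 8,886.06 × 0.098547 = NZD 875.69
NZD 875.69 × 52.084 = INR 45,609.44
INR 45,609.44 × 0.091928 = HKD 4,192.78

HKD 4,192.78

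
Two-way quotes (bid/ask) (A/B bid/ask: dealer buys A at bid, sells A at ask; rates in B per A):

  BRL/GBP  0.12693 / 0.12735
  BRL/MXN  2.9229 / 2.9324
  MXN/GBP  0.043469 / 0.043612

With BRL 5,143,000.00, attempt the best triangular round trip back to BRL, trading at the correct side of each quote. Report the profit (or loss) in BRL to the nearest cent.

Net result: BRL -11,891.69 (no profitable arbitrage after spreads)

Best loop BRL → MXN → GBP → BRL:
BRL 5,143,000.00 × 2.9229 (sell BRL at bid) = MXN 15,032,474.70
MXN 15,032,474.70 × 0.043469 (sell MXN at bid) = GBP 653,446.64
GBP 653,446.64 ÷ 0.12735 (buy BRL at ask) = BRL 5,131,108.31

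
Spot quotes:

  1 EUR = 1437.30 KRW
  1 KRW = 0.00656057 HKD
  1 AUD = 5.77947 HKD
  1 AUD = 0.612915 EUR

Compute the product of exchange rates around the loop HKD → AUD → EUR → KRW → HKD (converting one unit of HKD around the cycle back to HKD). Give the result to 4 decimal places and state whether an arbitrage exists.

Around HKD → AUD → EUR → KRW → HKD: 1 ÷ 5.77947 × 0.612915 × 1437.30 × 0.00656057 = 1.000003
Product ≈ 1 (deviation 0.000%, within rounding noise).

1.0000 (no arbitrage)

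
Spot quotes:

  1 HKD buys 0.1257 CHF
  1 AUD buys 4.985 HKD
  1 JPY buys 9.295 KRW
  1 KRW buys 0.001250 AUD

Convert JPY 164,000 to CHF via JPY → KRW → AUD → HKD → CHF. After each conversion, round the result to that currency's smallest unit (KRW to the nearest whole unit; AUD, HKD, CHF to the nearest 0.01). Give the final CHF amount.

JPY 164,000 × 9.295 = KRW 1,524,380
KRW 1,524,380 × 0.001250 = AUD 1,905.48
AUD 1,905.48 × 4.985 = HKD 9,498.82
HKD 9,498.82 × 0.1257 = CHF 1,194.00

CHF 1,194.00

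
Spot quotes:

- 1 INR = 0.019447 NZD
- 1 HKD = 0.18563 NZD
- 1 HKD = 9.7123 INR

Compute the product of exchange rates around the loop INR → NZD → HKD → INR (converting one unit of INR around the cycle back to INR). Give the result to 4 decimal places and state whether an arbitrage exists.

Around INR → NZD → HKD → INR: 1 × 0.019447 ÷ 0.18563 × 9.7123 = 1.017482
Product > 1; profitable direction is INR → NZD → HKD → INR.

1.0175 (arbitrage exists)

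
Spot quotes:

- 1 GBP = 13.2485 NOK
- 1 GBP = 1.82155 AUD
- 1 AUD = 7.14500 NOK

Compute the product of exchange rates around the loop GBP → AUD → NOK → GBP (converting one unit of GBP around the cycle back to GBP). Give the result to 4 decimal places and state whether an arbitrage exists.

0.9824 (arbitrage exists)

Around GBP → AUD → NOK → GBP: 1 × 1.82155 × 7.14500 ÷ 13.2485 = 0.982373
Product < 1; profitable direction is GBP → NOK → AUD → GBP.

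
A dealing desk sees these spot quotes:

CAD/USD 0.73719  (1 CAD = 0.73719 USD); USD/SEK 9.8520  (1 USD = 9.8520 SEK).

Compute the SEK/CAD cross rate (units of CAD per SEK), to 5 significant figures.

SEK/CAD = 0.13769

1 SEK ÷ 9.8520 = 0.101502 USD
0.101502 USD ÷ 0.73719 = 0.137688 CAD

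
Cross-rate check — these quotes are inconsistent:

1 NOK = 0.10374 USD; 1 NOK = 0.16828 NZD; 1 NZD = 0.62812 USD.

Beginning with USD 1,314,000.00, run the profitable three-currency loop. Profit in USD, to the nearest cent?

Profit: USD 24,826.34

Profitable loop is USD → NOK → NZD → USD:
USD 1,314,000.00 ÷ 0.10374 = NOK 12,666,281.09
NOK 12,666,281.09 × 0.16828 = NZD 2,131,481.78
NZD 2,131,481.78 × 0.62812 = USD 1,338,826.34
Profit = USD 1,338,826.34 − USD 1,314,000.00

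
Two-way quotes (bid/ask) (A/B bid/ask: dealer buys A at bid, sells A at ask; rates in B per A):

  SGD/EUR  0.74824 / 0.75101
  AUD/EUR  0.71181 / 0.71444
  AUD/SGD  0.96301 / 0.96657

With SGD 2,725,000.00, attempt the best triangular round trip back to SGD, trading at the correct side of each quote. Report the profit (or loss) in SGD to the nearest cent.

Net profit: SGD 23,352.68

Best loop SGD → EUR → AUD → SGD:
SGD 2,725,000.00 × 0.74824 (sell SGD at bid) = EUR 2,038,954.00
EUR 2,038,954.00 ÷ 0.71444 (buy AUD at ask) = AUD 2,853,919.15
AUD 2,853,919.15 × 0.96301 (sell AUD at bid) = SGD 2,748,352.68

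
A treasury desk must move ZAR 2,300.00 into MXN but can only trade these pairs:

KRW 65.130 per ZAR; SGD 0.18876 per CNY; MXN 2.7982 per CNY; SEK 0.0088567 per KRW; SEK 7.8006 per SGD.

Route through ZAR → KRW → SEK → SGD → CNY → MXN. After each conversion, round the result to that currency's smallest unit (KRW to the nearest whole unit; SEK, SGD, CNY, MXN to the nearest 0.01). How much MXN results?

MXN 2,521.29

ZAR 2,300.00 × 65.130 = KRW 149,799
KRW 149,799 × 0.0088567 = SEK 1,326.72
SEK 1,326.72 ÷ 7.8006 = SGD 170.08
SGD 170.08 ÷ 0.18876 = CNY 901.04
CNY 901.04 × 2.7982 = MXN 2,521.29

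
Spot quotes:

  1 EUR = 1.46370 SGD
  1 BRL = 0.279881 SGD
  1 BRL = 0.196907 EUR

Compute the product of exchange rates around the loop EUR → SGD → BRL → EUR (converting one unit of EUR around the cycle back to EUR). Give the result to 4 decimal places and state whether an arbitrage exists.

1.0298 (arbitrage exists)

Around EUR → SGD → BRL → EUR: 1 × 1.46370 ÷ 0.279881 × 0.196907 = 1.029769
Product > 1; profitable direction is EUR → SGD → BRL → EUR.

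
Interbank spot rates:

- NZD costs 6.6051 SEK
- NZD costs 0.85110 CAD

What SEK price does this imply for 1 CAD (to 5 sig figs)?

CAD/SEK = 7.7607

1 CAD ÷ 0.85110 = 1.17495 NZD
1.17495 NZD × 6.6051 = 7.76066 SEK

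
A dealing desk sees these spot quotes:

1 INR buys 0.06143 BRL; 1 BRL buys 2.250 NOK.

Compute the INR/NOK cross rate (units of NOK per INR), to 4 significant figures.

INR/NOK = 0.1382

1 INR × 0.06143 = 0.06143 BRL
0.06143 BRL × 2.250 = 0.138217 NOK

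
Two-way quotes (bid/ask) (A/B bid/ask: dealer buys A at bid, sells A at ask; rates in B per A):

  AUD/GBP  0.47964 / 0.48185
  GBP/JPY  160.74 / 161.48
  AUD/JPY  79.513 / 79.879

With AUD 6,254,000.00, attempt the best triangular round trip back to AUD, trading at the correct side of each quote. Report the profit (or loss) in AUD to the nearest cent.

Best loop AUD → JPY → GBP → AUD:
AUD 6,254,000.00 × 79.513 (sell AUD at bid) = JPY 497,274,302
JPY 497,274,302 ÷ 161.48 (buy GBP at ask) = GBP 3,079,479.20
GBP 3,079,479.20 ÷ 0.48185 (buy AUD at ask) = AUD 6,390,949.89

Net profit: AUD 136,949.89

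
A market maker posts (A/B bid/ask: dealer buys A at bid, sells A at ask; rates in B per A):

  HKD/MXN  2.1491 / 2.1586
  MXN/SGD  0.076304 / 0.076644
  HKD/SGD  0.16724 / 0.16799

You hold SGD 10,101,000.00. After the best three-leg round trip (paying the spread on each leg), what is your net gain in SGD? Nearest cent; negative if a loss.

Net profit: SGD 109,668.93

Best loop SGD → MXN → HKD → SGD:
SGD 10,101,000.00 ÷ 0.076644 (buy MXN at ask) = MXN 131,791,138.25
MXN 131,791,138.25 ÷ 2.1586 (buy HKD at ask) = HKD 61,053,987.89
HKD 61,053,987.89 × 0.16724 (sell HKD at bid) = SGD 10,210,668.93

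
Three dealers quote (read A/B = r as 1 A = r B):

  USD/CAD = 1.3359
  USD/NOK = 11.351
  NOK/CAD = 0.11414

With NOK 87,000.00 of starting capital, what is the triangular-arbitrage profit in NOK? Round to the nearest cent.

Profit: NOK 2,705.94

Profitable loop is NOK → USD → CAD → NOK:
NOK 87,000.00 ÷ 11.351 = USD 7,664.52
USD 7,664.52 × 1.3359 = CAD 10,239.04
CAD 10,239.04 ÷ 0.11414 = NOK 89,705.94
Profit = NOK 89,705.94 − NOK 87,000.00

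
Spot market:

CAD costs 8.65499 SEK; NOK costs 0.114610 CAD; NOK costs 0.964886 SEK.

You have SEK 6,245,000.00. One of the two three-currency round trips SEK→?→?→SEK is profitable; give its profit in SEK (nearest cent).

Profitable loop is SEK → NOK → CAD → SEK:
SEK 6,245,000.00 ÷ 0.964886 = NOK 6,472,267.19
NOK 6,472,267.19 × 0.114610 = CAD 741,786.54
CAD 741,786.54 × 8.65499 = SEK 6,420,155.11
Profit = SEK 6,420,155.11 − SEK 6,245,000.00

Profit: SEK 175,155.11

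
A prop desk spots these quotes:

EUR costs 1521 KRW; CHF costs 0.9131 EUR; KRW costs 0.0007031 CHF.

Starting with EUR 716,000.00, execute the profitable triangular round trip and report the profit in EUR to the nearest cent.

Profit: EUR 17,243.75

Profitable loop is EUR → CHF → KRW → EUR:
EUR 716,000.00 ÷ 0.9131 = CHF 784,141.93
CHF 784,141.93 ÷ 0.0007031 = KRW 1,115,263,738
KRW 1,115,263,738 ÷ 1521 = EUR 733,243.75
Profit = EUR 733,243.75 − EUR 716,000.00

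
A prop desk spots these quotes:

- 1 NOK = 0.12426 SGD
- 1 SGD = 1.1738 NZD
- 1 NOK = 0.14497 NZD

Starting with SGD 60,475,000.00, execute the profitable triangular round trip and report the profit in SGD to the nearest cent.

Profitable loop is SGD → NZD → NOK → SGD:
SGD 60,475,000.00 × 1.1738 = NZD 70,985,555.00
NZD 70,985,555.00 ÷ 0.14497 = NOK 489,656,860.04
NOK 489,656,860.04 × 0.12426 = SGD 60,844,761.43
Profit = SGD 60,844,761.43 − SGD 60,475,000.00

Profit: SGD 369,761.43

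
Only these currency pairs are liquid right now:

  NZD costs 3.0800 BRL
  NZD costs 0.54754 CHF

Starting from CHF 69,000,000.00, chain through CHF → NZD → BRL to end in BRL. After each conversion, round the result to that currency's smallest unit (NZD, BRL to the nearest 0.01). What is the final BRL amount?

CHF 69,000,000.00 ÷ 0.54754 = NZD 126,018,190.45
NZD 126,018,190.45 × 3.0800 = BRL 388,136,026.59

BRL 388,136,026.59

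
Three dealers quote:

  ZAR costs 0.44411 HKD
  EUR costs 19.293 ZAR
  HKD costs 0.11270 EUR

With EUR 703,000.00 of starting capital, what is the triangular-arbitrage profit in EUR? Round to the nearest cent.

Profit: EUR 25,016.28

Profitable loop is EUR → HKD → ZAR → EUR:
EUR 703,000.00 ÷ 0.11270 = HKD 6,237,799.47
HKD 6,237,799.47 ÷ 0.44411 = ZAR 14,045,618.13
ZAR 14,045,618.13 ÷ 19.293 = EUR 728,016.28
Profit = EUR 728,016.28 − EUR 703,000.00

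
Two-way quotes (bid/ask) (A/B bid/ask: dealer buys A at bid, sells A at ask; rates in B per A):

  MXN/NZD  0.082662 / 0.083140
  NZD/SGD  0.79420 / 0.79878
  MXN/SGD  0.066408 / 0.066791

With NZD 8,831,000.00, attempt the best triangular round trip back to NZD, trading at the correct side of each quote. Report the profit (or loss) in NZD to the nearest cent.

Net result: NZD -341.64 (no profitable arbitrage after spreads)

Best loop NZD → MXN → SGD → NZD:
NZD 8,831,000.00 ÷ 0.083140 (buy MXN at ask) = MXN 106,218,426.75
MXN 106,218,426.75 × 0.066408 (sell MXN at bid) = SGD 7,053,753.28
SGD 7,053,753.28 ÷ 0.79878 (buy NZD at ask) = NZD 8,830,658.36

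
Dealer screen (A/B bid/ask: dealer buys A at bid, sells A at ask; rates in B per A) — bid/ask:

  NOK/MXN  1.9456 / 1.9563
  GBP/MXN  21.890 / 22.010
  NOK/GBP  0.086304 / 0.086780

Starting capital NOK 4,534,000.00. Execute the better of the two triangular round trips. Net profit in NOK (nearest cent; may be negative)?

Best loop NOK → MXN → GBP → NOK:
NOK 4,534,000.00 × 1.9456 (sell NOK at bid) = MXN 8,821,350.40
MXN 8,821,350.40 ÷ 22.010 (buy GBP at ask) = GBP 400,788.30
GBP 400,788.30 ÷ 0.086780 (buy NOK at ask) = NOK 4,618,440.84

Net profit: NOK 84,440.84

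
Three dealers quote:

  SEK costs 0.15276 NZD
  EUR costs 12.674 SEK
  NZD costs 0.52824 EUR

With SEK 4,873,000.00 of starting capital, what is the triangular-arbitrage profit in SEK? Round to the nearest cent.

Profit: SEK 110,690.32

Profitable loop is SEK → NZD → EUR → SEK:
SEK 4,873,000.00 × 0.15276 = NZD 744,399.48
NZD 744,399.48 × 0.52824 = EUR 393,221.58
EUR 393,221.58 × 12.674 = SEK 4,983,690.32
Profit = SEK 4,983,690.32 − SEK 4,873,000.00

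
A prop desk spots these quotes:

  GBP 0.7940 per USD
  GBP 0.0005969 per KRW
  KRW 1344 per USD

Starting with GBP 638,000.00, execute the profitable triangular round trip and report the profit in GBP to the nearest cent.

Profitable loop is GBP → USD → KRW → GBP:
GBP 638,000.00 ÷ 0.7940 = USD 803,526.45
USD 803,526.45 × 1344 = KRW 1,079,939,547
KRW 1,079,939,547 × 0.0005969 = GBP 644,615.92
Profit = GBP 644,615.92 − GBP 638,000.00

Profit: GBP 6,615.92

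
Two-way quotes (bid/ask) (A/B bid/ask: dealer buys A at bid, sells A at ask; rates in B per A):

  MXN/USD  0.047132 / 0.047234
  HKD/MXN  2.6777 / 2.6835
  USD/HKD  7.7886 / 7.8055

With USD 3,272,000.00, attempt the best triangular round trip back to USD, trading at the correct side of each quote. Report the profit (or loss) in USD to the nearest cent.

Best loop USD → MXN → HKD → USD:
USD 3,272,000.00 ÷ 0.047234 (buy MXN at ask) = MXN 69,272,134.48
MXN 69,272,134.48 ÷ 2.6835 (buy HKD at ask) = HKD 25,814,098.93
HKD 25,814,098.93 ÷ 7.8055 (buy USD at ask) = USD 3,307,167.89

Net profit: USD 35,167.89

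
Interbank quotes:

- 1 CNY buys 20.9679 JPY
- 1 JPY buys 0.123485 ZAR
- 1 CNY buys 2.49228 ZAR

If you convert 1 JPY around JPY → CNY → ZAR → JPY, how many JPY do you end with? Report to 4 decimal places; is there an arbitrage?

0.9626 (arbitrage exists)

Around JPY → CNY → ZAR → JPY: 1 ÷ 20.9679 × 2.49228 ÷ 0.123485 = 0.962560
Product < 1; profitable direction is JPY → ZAR → CNY → JPY.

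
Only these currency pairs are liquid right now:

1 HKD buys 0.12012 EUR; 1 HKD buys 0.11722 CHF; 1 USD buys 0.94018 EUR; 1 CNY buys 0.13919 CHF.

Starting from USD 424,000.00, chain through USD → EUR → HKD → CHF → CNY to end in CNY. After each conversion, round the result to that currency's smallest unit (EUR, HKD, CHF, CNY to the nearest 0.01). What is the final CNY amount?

USD 424,000.00 × 0.94018 = EUR 398,636.32
EUR 398,636.32 ÷ 0.12012 = HKD 3,318,650.68
HKD 3,318,650.68 × 0.11722 = CHF 389,012.23
CHF 389,012.23 ÷ 0.13919 = CNY 2,794,828.87

CNY 2,794,828.87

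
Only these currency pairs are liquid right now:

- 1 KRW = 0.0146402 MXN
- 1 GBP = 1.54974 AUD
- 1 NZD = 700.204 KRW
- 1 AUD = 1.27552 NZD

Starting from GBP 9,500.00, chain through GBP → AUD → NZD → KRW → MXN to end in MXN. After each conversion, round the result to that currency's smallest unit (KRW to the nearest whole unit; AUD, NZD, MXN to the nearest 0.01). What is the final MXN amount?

GBP 9,500.00 × 1.54974 = AUD 14,722.53
AUD 14,722.53 × 1.27552 = NZD 18,778.88
NZD 18,778.88 × 700.204 = KRW 13,149,047
KRW 13,149,047 × 0.0146402 = MXN 192,504.68

MXN 192,504.68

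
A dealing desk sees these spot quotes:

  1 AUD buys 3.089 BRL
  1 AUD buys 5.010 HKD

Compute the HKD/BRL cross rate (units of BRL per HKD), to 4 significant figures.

HKD/BRL = 0.6166

1 HKD ÷ 5.010 = 0.199601 AUD
0.199601 AUD × 3.089 = 0.616567 BRL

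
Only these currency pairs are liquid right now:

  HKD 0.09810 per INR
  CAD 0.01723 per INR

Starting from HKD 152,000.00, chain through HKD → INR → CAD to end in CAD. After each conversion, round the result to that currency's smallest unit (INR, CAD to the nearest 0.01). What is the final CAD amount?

HKD 152,000.00 ÷ 0.09810 = INR 1,549,439.35
INR 1,549,439.35 × 0.01723 = CAD 26,696.84

CAD 26,696.84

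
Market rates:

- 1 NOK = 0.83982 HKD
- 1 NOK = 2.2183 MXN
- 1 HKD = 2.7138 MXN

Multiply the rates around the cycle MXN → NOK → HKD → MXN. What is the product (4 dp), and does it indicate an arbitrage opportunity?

Around MXN → NOK → HKD → MXN: 1 ÷ 2.2183 × 0.83982 × 2.7138 = 1.027410
Product > 1; profitable direction is MXN → NOK → HKD → MXN.

1.0274 (arbitrage exists)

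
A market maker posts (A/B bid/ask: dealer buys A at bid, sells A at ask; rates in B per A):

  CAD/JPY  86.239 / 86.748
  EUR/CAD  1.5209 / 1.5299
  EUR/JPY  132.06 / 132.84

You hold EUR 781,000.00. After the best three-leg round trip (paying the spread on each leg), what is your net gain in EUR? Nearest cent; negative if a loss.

Net result: EUR -3,859.02 (no profitable arbitrage after spreads)

Best loop EUR → JPY → CAD → EUR:
EUR 781,000.00 × 132.06 (sell EUR at bid) = JPY 103,138,860
JPY 103,138,860 ÷ 86.748 (buy CAD at ask) = CAD 1,188,947.99
CAD 1,188,947.99 ÷ 1.5299 (buy EUR at ask) = EUR 777,140.98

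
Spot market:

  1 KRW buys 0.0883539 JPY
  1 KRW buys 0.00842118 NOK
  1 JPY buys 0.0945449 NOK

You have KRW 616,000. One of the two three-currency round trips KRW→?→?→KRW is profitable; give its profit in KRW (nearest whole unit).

Profit: KRW 4,997

Profitable loop is KRW → NOK → JPY → KRW:
KRW 616,000 × 0.00842118 = NOK 5,187.45
NOK 5,187.45 ÷ 0.0945449 = JPY 54,868
JPY 54,868 ÷ 0.0883539 = KRW 620,997
Profit = KRW 620,997 − KRW 616,000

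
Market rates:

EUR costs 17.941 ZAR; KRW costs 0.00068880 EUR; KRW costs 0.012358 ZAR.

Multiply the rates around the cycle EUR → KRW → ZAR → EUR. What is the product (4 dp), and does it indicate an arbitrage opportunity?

1.0000 (no arbitrage)

Around EUR → KRW → ZAR → EUR: 1 ÷ 0.00068880 × 0.012358 ÷ 17.941 = 1.000019
Product ≈ 1 (deviation 0.002%, within rounding noise).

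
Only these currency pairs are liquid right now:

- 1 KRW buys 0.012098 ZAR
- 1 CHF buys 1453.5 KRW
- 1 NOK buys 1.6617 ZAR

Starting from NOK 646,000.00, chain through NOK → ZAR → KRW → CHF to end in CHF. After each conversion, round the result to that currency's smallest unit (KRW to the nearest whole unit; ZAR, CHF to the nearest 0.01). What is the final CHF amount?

NOK 646,000.00 × 1.6617 = ZAR 1,073,458.20
ZAR 1,073,458.20 ÷ 0.012098 = KRW 88,730,220
KRW 88,730,220 ÷ 1453.5 = CHF 61,045.90

CHF 61,045.90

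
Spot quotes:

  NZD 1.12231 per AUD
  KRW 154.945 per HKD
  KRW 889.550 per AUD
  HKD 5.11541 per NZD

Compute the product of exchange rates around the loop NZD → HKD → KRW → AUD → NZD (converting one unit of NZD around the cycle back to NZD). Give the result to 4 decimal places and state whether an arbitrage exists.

1.0000 (no arbitrage)

Around NZD → HKD → KRW → AUD → NZD: 1 × 5.11541 × 154.945 ÷ 889.550 × 1.12231 = 1.000001
Product ≈ 1 (deviation 0.000%, within rounding noise).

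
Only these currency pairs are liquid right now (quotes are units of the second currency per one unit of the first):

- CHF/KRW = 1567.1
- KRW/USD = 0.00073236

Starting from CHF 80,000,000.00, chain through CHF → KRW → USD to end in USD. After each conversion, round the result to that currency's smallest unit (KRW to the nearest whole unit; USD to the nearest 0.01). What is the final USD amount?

CHF 80,000,000.00 × 1567.1 = KRW 125,368,000,000
KRW 125,368,000,000 × 0.00073236 = USD 91,814,508.48

USD 91,814,508.48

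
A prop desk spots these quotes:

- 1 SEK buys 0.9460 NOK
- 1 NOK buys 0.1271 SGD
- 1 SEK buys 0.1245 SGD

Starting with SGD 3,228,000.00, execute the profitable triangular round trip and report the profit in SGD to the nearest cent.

Profit: SGD 114,459.78

Profitable loop is SGD → NOK → SEK → SGD:
SGD 3,228,000.00 ÷ 0.1271 = NOK 25,397,324.94
NOK 25,397,324.94 ÷ 0.9460 = SEK 26,847,066.53
SEK 26,847,066.53 × 0.1245 = SGD 3,342,459.78
Profit = SGD 3,342,459.78 − SGD 3,228,000.00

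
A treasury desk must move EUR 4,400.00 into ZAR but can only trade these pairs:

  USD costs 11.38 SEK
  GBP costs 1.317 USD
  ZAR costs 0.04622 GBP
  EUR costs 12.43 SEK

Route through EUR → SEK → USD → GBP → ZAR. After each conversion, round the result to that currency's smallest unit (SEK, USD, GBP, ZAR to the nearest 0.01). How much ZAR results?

EUR 4,400.00 × 12.43 = SEK 54,692.00
SEK 54,692.00 ÷ 11.38 = USD 4,805.98
USD 4,805.98 ÷ 1.317 = GBP 3,649.19
GBP 3,649.19 ÷ 0.04622 = ZAR 78,952.62

ZAR 78,952.62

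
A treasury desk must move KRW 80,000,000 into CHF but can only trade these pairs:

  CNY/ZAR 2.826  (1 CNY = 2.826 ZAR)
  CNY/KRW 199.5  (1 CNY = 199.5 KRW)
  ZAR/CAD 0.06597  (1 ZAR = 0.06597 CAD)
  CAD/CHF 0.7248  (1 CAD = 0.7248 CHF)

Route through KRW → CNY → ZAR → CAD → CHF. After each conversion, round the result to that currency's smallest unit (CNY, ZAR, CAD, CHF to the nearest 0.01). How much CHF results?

CHF 54,185.61

KRW 80,000,000 ÷ 199.5 = CNY 401,002.51
CNY 401,002.51 × 2.826 = ZAR 1,133,233.09
ZAR 1,133,233.09 × 0.06597 = CAD 74,759.39
CAD 74,759.39 × 0.7248 = CHF 54,185.61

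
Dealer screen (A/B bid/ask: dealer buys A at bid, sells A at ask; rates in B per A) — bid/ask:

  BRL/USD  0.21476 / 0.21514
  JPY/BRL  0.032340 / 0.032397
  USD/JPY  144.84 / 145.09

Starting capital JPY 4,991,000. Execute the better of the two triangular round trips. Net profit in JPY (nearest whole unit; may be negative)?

Net profit: JPY 29,760

Best loop JPY → BRL → USD → JPY:
JPY 4,991,000 × 0.032340 (sell JPY at bid) = BRL 161,408.94
BRL 161,408.94 × 0.21476 (sell BRL at bid) = USD 34,664.18
USD 34,664.18 × 144.84 (sell USD at bid) = JPY 5,020,760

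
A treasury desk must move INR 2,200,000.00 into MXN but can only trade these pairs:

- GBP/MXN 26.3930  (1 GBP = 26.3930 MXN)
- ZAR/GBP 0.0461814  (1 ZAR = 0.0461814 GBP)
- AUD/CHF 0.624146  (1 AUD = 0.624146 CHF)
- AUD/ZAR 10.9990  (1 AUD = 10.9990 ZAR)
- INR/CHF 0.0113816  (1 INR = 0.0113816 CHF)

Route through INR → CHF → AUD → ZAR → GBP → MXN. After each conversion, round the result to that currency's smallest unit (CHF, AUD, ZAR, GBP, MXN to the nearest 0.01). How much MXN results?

INR 2,200,000.00 × 0.0113816 = CHF 25,039.52
CHF 25,039.52 ÷ 0.624146 = AUD 40,118.05
AUD 40,118.05 × 10.9990 = ZAR 441,258.43
ZAR 441,258.43 × 0.0461814 = GBP 20,377.93
GBP 20,377.93 × 26.3930 = MXN 537,834.71

MXN 537,834.71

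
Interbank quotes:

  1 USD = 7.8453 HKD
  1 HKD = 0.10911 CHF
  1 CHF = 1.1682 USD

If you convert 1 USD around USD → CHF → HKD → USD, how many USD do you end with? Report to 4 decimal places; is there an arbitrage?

Around USD → CHF → HKD → USD: 1 ÷ 1.1682 ÷ 0.10911 ÷ 7.8453 = 1.000020
Product ≈ 1 (deviation 0.002%, within rounding noise).

1.0000 (no arbitrage)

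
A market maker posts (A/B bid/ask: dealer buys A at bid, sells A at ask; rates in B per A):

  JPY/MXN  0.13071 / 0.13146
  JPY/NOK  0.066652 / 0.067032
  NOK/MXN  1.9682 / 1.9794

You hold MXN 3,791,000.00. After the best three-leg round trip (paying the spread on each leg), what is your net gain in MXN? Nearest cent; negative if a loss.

Net result: MXN -7,945.75 (no profitable arbitrage after spreads)

Best loop MXN → JPY → NOK → MXN:
MXN 3,791,000.00 ÷ 0.13146 (buy JPY at ask) = JPY 28,837,669
JPY 28,837,669 × 0.066652 (sell JPY at bid) = NOK 1,922,088.33
NOK 1,922,088.33 × 1.9682 (sell NOK at bid) = MXN 3,783,054.25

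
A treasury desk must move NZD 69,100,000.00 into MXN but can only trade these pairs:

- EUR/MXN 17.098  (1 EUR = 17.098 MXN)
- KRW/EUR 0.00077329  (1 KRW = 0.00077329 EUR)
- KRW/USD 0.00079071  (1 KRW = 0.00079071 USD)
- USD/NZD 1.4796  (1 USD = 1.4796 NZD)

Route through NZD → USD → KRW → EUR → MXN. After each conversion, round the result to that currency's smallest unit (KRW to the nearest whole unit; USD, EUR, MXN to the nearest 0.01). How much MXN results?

MXN 780,915,782.62

NZD 69,100,000.00 ÷ 1.4796 = USD 46,701,811.30
USD 46,701,811.30 ÷ 0.00079071 = KRW 59,063,134,778
KRW 59,063,134,778 × 0.00077329 = EUR 45,672,931.49
EUR 45,672,931.49 × 17.098 = MXN 780,915,782.62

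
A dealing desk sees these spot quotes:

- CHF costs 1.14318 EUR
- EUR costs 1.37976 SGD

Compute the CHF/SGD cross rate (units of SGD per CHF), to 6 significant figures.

CHF/SGD = 1.57731

1 CHF × 1.14318 = 1.14318 EUR
1.14318 EUR × 1.37976 = 1.57731 SGD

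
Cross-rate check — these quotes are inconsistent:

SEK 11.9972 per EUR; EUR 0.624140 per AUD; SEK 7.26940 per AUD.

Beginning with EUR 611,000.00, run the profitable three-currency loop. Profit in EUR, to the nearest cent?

Profit: EUR 18,367.86

Profitable loop is EUR → SEK → AUD → EUR:
EUR 611,000.00 × 11.9972 = SEK 7,330,289.20
SEK 7,330,289.20 ÷ 7.26940 = AUD 1,008,376.10
AUD 1,008,376.10 × 0.624140 = EUR 629,367.86
Profit = EUR 629,367.86 − EUR 611,000.00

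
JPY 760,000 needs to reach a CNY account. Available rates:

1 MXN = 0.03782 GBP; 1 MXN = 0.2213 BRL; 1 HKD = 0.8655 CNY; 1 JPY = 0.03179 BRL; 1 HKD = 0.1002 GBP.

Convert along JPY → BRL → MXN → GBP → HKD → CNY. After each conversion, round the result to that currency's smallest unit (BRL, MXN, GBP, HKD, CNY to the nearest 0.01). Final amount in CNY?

JPY 760,000 × 0.03179 = BRL 24,160.40
BRL 24,160.40 ÷ 0.2213 = MXN 109,174.88
MXN 109,174.88 × 0.03782 = GBP 4,128.99
GBP 4,128.99 ÷ 0.1002 = HKD 41,207.49
HKD 41,207.49 × 0.8655 = CNY 35,665.08

CNY 35,665.08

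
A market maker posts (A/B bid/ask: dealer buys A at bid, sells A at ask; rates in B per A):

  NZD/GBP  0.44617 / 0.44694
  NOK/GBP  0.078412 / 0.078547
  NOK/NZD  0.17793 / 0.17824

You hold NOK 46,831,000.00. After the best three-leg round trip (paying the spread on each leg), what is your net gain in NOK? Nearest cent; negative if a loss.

Net profit: NOK 500,838.43

Best loop NOK → NZD → GBP → NOK:
NOK 46,831,000.00 × 0.17793 (sell NOK at bid) = NZD 8,332,639.83
NZD 8,332,639.83 × 0.44617 (sell NZD at bid) = GBP 3,717,773.91
GBP 3,717,773.91 ÷ 0.078547 (buy NOK at ask) = NOK 47,331,838.43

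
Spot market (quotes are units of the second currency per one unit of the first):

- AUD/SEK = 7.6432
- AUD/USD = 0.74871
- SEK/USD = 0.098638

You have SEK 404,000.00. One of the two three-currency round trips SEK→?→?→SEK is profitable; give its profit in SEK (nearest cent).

Profit: SEK 2,805.87

Profitable loop is SEK → USD → AUD → SEK:
SEK 404,000.00 × 0.098638 = USD 39,849.75
USD 39,849.75 ÷ 0.74871 = AUD 53,224.55
AUD 53,224.55 × 7.6432 = SEK 406,805.87
Profit = SEK 406,805.87 − SEK 404,000.00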